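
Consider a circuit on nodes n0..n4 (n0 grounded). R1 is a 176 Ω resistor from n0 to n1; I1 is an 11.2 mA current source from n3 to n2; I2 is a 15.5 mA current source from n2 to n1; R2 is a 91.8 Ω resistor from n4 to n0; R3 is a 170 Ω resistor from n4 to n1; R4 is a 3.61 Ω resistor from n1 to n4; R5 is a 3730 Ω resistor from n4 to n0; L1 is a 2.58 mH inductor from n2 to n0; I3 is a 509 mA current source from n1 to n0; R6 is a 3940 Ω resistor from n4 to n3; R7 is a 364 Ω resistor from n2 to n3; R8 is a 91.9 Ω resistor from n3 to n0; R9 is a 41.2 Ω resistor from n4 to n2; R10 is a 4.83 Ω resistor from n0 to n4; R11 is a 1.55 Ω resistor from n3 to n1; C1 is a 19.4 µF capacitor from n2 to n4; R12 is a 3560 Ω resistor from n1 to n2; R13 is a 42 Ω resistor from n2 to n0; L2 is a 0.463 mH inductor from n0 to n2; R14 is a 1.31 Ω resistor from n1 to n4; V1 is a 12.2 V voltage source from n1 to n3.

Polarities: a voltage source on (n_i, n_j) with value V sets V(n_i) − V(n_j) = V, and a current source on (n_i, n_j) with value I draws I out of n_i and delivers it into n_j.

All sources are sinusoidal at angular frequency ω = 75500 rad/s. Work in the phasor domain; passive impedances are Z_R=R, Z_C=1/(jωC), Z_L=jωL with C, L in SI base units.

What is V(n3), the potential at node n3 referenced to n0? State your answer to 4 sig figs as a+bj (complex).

-13.90-0.1849j V

Element admittances at ω=75500 rad/s:
  Y(R1) = 0.005682+0.000j S between n0,n1
  I1: injects 0.0112 A into n2 (from n3)
  I2: injects 0.0155 A into n1 (from n2)
  Y(R2) = 0.01089+0.000j S between n4,n0
  Y(R3) = 0.005882+0.000j S between n4,n1
  Y(R4) = 0.2770+0.000j S between n1,n4
  Y(R5) = 0.0002681+0.000j S between n4,n0
  Y(L1) = 0.000-0.005134j S between n2,n0
  I3: injects 0.509 A into n0 (from n1)
  Y(R6) = 0.0002538+0.000j S between n4,n3
  Y(R7) = 0.002747+0.000j S between n2,n3
  Y(R8) = 0.01088+0.000j S between n3,n0
  Y(R9) = 0.02427+0.000j S between n4,n2
  Y(R10) = 0.2070+0.000j S between n0,n4
  Y(R11) = 0.6452+0.000j S between n3,n1
  Y(C1) = 0.000+1.465j S between n2,n4
  Y(R12) = 0.0002809+0.000j S between n1,n2
  Y(R13) = 0.02381+0.000j S between n2,n0
  Y(L2) = 0.000-0.02861j S between n0,n2
  Y(R14) = 0.7634+0.000j S between n1,n4
  V1: constraint V(n1)−V(n3) = 12.2
Assemble and solve the 5×5 MNA system:
  V(n1)=-1.702-0.1849j  V(n2)=-1.439-0.1897j  V(n3)=-13.90-0.1849j  V(n4)=-1.409-0.1878j
  i(V1)=-8.048-0.001998j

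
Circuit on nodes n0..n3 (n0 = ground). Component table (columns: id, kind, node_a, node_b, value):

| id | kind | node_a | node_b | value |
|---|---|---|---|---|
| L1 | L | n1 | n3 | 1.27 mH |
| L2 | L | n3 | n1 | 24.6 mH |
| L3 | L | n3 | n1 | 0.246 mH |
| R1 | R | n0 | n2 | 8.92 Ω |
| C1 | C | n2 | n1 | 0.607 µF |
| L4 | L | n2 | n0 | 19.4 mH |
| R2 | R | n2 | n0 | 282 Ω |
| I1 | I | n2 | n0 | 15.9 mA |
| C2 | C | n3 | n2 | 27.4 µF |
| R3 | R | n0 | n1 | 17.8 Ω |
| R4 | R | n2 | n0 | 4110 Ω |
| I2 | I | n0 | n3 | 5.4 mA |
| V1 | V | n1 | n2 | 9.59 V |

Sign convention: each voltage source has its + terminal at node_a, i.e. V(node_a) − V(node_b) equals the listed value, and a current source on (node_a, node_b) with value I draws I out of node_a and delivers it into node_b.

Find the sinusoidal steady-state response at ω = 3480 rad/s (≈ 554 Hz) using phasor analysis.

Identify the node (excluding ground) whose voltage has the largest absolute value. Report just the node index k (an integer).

3

MNA unknowns: 3 node voltages V₁..V_3 plus 1 source current (V1)
L1: Y=0.000-0.2263j on G[1,3]
L2: Y=0.000-0.01168j on G[3,1]
L3: Y=0.000-1.168j on G[3,1]
R1: Y=0.1121+0.000j on G[0,2]
C1: Y=0.000+0.002112j on G[2,1]
L4: Y=0.000-0.01481j on G[2,0]
R2: Y=0.003546+0.000j on G[2,0]
I1: z[2]−=0.0159, z[0]+=0.0159
C2: Y=0.000+0.09535j on G[3,2]
R3: Y=0.05618+0.000j on G[0,1]
R4: Y=0.0002433+0.000j on G[2,0]
I2: z[0]−=0.0054, z[3]+=0.0054
V1: row V1−V2=9.59, i_V1 at 1,2
solve → V1=6.422-0.2727j, V2=-3.168-0.2727j, V3=7.119-0.2686j
aux → i_V1=-0.3550-0.9859j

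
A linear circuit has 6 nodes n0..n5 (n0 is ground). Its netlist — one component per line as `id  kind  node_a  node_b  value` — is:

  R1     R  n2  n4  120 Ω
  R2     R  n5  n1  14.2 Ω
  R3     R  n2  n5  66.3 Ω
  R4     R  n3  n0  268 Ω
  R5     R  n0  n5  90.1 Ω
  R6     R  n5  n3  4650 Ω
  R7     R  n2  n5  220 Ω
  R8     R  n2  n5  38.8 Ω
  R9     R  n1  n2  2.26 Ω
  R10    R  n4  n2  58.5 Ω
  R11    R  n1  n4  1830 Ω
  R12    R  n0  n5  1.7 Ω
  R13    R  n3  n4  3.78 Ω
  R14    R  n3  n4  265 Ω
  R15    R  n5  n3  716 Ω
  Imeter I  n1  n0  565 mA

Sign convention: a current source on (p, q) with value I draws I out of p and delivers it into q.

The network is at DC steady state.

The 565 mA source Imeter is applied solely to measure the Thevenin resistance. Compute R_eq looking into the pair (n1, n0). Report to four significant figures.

R_eq = 10.26 Ω

Element admittances at DC:
  Y(R1) = 0.008333 S between n2,n4
  Y(R2) = 0.07042 S between n5,n1
  Y(R3) = 0.01508 S between n2,n5
  Y(R4) = 0.003731 S between n3,n0
  Y(R5) = 0.01110 S between n0,n5
  Y(R6) = 0.0002151 S between n5,n3
  Y(R7) = 0.004545 S between n2,n5
  Y(R8) = 0.02577 S between n2,n5
  Y(R9) = 0.4425 S between n1,n2
  Y(R10) = 0.01709 S between n4,n2
  Y(R11) = 0.0005464 S between n1,n4
  Y(R12) = 0.5882 S between n0,n5
  Y(R13) = 0.2646 S between n3,n4
  Y(R14) = 0.003774 S between n3,n4
  Y(R15) = 0.001397 S between n5,n3
  Imeter: injects 0.565 A into n0 (from n1)
Assemble and solve the 5×5 MNA system:
  V(n1)=-5.799  V(n2)=-5.301  V(n3)=-4.385  V(n4)=-4.467  V(n5)=-0.9154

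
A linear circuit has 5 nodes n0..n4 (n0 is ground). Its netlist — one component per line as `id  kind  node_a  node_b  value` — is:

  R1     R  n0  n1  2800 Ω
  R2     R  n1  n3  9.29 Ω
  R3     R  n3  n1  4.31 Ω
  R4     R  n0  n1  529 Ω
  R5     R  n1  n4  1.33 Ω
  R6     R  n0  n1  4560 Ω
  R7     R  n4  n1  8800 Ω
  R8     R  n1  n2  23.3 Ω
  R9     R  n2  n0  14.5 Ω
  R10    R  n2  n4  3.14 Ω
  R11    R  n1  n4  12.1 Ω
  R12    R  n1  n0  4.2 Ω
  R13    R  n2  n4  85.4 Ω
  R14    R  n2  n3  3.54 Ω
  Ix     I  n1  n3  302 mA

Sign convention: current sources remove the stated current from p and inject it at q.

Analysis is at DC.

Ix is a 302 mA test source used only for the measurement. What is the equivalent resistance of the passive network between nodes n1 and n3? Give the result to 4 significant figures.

MNA unknowns: 4 node voltages V₁..V_4
R1: Y=0.0003571 on G[0,1]
R2: Y=0.1076 on G[1,3]
R3: Y=0.2320 on G[3,1]
R4: Y=0.001890 on G[0,1]
R5: Y=0.7519 on G[1,4]
R6: Y=0.0002193 on G[0,1]
R7: Y=0.0001136 on G[4,1]
R8: Y=0.04292 on G[1,2]
R9: Y=0.06897 on G[2,0]
R10: Y=0.3185 on G[2,4]
R11: Y=0.08264 on G[1,4]
R12: Y=0.2381 on G[1,0]
R13: Y=0.01171 on G[2,4]
R14: Y=0.2825 on G[2,3]
Ix: z[1]−=0.302, z[3]+=0.302
solve → V1=-0.06269, V2=0.2187, V3=0.5505, V4=0.01707

R_eq = 2.030 Ω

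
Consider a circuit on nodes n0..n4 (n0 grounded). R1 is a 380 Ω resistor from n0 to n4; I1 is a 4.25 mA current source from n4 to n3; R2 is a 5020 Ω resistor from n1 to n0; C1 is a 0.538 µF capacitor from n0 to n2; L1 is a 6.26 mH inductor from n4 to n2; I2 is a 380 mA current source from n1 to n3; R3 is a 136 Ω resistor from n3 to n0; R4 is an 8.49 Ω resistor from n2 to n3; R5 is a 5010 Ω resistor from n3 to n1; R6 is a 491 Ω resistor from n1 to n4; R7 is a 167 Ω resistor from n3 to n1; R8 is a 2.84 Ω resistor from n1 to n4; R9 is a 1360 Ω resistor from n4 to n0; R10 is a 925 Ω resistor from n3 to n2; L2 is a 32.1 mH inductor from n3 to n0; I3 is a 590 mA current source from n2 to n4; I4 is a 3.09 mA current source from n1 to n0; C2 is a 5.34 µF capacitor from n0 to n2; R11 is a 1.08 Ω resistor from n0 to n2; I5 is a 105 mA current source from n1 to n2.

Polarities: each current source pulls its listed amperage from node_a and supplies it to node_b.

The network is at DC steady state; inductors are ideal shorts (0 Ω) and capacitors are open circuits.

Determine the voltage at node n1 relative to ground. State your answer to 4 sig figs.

-1.707 V

Apply KCL at each of the 4 non-ground nodes and solve the resulting linear system.
Node n1: branches {R2, I2, R5, R6, R7, R8, I4, I5} → V_1 = -1.707
Node n2: branches {C1, L1, R4, R10, I3, C2, R11, I5} → V_2 = -0.3591
Node n3: branches {I1, I2, R3, R4, R5, R7, R10, L2} → V_3 = 0.000
Node n4: branches {R1, I1, L1, R6, R8, R9, I3} → V_4 = -0.3591
Source currents: i(L1)=0.1098, i(L2)=0.3310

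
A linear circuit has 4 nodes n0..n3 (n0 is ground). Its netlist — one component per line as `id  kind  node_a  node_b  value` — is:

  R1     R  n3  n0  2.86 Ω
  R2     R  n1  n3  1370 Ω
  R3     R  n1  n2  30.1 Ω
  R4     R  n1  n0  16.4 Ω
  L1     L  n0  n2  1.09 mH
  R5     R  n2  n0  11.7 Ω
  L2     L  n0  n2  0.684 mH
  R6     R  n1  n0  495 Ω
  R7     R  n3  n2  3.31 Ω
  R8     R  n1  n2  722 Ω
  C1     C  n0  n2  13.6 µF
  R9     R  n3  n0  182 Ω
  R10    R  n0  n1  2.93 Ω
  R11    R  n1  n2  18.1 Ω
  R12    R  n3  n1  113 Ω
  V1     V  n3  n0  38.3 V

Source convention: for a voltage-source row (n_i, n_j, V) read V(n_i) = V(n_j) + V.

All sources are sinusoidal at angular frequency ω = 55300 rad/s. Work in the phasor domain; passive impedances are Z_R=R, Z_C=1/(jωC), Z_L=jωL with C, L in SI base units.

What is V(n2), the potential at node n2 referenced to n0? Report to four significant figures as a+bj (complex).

7.502-11.53j V

MNA unknowns: 3 node voltages V₁..V_3 plus 1 source current (V1)
R1: Y=0.3497+0.000j on G[3,0]
R2: Y=0.0007299+0.000j on G[1,3]
R3: Y=0.03322+0.000j on G[1,2]
R4: Y=0.06098+0.000j on G[1,0]
L1: Y=0.000-0.01659j on G[0,2]
R5: Y=0.08547+0.000j on G[2,0]
L2: Y=0.000-0.02644j on G[0,2]
R6: Y=0.002020+0.000j on G[1,0]
R7: Y=0.3021+0.000j on G[3,2]
R8: Y=0.001385+0.000j on G[1,2]
C1: Y=0.000+0.7521j on G[0,2]
R9: Y=0.005495+0.000j on G[3,0]
R10: Y=0.3413+0.000j on G[0,1]
R11: Y=0.05525+0.000j on G[1,2]
R12: Y=0.008850+0.000j on G[3,1]
V1: row V3−V0=38.3, i_V1 at 3,0
solve → V1=2.067-2.057j, V2=7.502-11.53j, V3=38.30+0.000j
aux → i_V1=-23.25-3.503j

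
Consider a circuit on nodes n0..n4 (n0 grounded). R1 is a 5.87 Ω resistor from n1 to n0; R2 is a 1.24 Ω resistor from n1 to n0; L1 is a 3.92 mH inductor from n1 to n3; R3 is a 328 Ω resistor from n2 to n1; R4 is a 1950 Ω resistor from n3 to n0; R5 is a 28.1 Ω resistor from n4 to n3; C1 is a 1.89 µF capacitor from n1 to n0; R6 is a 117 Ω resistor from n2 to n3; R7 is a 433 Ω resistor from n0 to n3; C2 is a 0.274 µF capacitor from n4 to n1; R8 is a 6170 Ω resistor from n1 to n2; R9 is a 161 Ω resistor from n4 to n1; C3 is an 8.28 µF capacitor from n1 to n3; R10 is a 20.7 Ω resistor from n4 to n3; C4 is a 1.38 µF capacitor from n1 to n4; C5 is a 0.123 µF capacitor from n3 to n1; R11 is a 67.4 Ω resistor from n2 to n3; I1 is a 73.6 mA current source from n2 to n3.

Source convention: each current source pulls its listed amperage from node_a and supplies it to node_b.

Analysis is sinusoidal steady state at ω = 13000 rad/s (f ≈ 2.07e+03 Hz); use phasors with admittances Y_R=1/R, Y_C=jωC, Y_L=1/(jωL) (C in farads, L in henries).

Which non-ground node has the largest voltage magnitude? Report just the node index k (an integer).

2

Element admittances at ω=13000 rad/s:
  Y(R1) = 0.1704+0.000j S between n1,n0
  Y(R2) = 0.8065+0.000j S between n1,n0
  Y(L1) = 0.000-0.01962j S between n1,n3
  Y(R3) = 0.003049+0.000j S between n2,n1
  Y(R4) = 0.0005128+0.000j S between n3,n0
  Y(R5) = 0.03559+0.000j S between n4,n3
  Y(C1) = 0.000+0.02457j S between n1,n0
  Y(R6) = 0.008547+0.000j S between n2,n3
  Y(R7) = 0.002309+0.000j S between n0,n3
  Y(C2) = 0.000+0.003562j S between n4,n1
  Y(R8) = 0.0001621+0.000j S between n1,n2
  Y(R9) = 0.006211+0.000j S between n4,n1
  Y(C3) = 0.000+0.1076j S between n1,n3
  Y(R10) = 0.04831+0.000j S between n4,n3
  Y(C4) = 0.000+0.01794j S between n1,n4
  Y(C5) = 0.000+0.001599j S between n3,n1
  Y(R11) = 0.01484+0.000j S between n2,n3
  I1: injects 0.0736 A into n3 (from n2)
Assemble and solve the 4×4 MNA system:
  V(n1)=-2.818e-05+0.0002344j  V(n2)=-2.757-0.07110j  V(n3)=0.01179-0.08089j  V(n4)=-0.006668-0.07372j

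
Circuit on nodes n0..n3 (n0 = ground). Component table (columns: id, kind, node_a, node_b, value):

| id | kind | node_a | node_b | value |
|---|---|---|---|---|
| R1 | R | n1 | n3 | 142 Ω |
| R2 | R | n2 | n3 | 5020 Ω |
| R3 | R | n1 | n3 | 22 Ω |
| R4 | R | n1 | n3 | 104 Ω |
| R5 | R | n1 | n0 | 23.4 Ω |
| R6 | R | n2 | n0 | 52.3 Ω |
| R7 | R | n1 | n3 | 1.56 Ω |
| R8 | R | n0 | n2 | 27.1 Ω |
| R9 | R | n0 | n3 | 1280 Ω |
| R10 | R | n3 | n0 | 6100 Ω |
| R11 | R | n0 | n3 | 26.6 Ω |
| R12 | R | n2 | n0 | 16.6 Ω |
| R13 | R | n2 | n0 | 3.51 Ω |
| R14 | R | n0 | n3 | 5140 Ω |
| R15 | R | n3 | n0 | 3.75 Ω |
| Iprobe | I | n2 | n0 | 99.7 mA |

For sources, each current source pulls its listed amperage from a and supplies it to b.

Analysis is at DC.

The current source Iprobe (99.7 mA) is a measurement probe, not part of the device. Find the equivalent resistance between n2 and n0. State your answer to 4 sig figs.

R_eq = 2.492 Ω

MNA unknowns: 3 node voltages V₁..V_3
R1: Y=0.007042 on G[1,3]
R2: Y=0.0001992 on G[2,3]
R3: Y=0.04545 on G[1,3]
R4: Y=0.009615 on G[1,3]
R5: Y=0.04274 on G[1,0]
R6: Y=0.01912 on G[2,0]
R7: Y=0.6410 on G[1,3]
R8: Y=0.03690 on G[0,2]
R9: Y=0.0007813 on G[0,3]
R10: Y=0.0001639 on G[3,0]
R11: Y=0.03759 on G[0,3]
R12: Y=0.06024 on G[2,0]
R13: Y=0.2849 on G[2,0]
R14: Y=0.0001946 on G[0,3]
R15: Y=0.2667 on G[3,0]
Iprobe: z[2]−=0.0997, z[0]+=0.0997
solve → V1=-0.0001349, V2=-0.2484, V3=-0.0001431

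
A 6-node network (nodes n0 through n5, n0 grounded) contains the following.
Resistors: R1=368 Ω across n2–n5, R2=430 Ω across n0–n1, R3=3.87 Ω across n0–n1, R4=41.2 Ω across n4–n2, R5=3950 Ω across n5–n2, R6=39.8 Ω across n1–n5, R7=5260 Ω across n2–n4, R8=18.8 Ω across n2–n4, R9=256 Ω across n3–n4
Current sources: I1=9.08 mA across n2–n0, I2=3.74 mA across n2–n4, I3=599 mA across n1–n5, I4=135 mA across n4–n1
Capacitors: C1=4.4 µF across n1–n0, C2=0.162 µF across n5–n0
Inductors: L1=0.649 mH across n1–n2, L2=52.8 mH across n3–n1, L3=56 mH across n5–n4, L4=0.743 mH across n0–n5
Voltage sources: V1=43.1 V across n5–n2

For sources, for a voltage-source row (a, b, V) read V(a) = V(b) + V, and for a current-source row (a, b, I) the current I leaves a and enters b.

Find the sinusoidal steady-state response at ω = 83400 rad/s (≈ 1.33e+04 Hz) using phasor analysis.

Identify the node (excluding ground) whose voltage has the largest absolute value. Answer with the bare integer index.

5

Apply KCL at each of the 5 non-ground nodes and solve the resulting linear system.
Node n1: branches {R2, R3, C1, L1, L2, R6, I3, I4} → V_1 = 0.1470+0.06012j
Node n2: branches {R1, R4, I1, L1, R5, I2, R7, R8, V1} → V_2 = -16.60-9.646j
Node n3: branches {L2, R9} → V_3 = -17.63-10.85j
Node n4: branches {R4, I2, L3, R7, R8, R9, I4} → V_4 = -18.26-9.822j
Node n5: branches {R1, C2, R5, R6, L3, I3, L4, V1} → V_5 = 26.50-9.646j
Source currents: i(V1)=-0.1658+0.3231j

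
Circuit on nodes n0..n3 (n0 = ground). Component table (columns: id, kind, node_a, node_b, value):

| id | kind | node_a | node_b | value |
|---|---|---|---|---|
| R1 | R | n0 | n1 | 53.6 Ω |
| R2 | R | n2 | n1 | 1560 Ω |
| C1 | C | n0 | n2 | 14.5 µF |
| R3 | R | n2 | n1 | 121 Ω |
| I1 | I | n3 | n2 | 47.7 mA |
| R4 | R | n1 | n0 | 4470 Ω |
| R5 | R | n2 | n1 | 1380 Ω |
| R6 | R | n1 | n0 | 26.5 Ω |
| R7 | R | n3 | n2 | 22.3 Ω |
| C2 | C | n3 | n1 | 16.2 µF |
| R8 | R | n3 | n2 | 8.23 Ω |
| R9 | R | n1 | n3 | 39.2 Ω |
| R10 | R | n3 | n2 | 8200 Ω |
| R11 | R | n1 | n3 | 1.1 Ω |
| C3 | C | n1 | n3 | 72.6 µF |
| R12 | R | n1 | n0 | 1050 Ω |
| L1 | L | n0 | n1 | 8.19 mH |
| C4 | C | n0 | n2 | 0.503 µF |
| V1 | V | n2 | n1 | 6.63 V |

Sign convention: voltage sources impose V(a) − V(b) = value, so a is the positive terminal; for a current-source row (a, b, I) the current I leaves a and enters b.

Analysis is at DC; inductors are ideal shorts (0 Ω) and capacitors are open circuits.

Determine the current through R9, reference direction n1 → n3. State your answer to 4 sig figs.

Apply KCL at each of the 3 non-ground nodes and solve the resulting linear system.
Node n1: branches {R1, R2, R3, R4, R5, R6, C2, R9, R11, C3, R12, L1, V1} → V_1 = 0.000
Node n2: branches {R2, C1, R3, I1, R5, R7, R8, R10, C4, V1} → V_2 = 6.630
Node n3: branches {I1, R7, C2, R8, R9, R10, R11, C3} → V_3 = 0.9591
Source currents: i(L1)=0.000, i(V1)=-0.9602

-0.02447 A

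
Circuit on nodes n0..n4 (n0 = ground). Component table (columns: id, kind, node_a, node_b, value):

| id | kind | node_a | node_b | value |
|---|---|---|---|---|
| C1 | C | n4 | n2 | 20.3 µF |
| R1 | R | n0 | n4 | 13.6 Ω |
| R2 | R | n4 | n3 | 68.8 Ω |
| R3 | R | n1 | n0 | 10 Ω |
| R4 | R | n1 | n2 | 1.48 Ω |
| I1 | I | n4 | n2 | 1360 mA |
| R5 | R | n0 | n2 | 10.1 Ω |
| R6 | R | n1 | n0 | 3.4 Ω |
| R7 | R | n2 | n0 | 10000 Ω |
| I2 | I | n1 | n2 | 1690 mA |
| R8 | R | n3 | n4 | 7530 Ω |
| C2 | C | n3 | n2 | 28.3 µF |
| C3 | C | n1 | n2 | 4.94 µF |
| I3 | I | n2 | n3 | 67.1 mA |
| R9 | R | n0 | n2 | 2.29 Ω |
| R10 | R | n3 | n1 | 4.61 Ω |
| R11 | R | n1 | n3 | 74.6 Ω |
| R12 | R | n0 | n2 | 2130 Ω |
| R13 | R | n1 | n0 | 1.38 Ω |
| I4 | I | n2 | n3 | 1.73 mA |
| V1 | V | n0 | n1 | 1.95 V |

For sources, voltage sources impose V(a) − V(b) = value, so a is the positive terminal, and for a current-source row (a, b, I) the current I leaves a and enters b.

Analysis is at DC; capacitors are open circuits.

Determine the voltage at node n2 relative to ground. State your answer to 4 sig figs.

Apply KCL at each of the 4 non-ground nodes and solve the resulting linear system.
Node n1: branches {R3, R4, R6, I2, C3, R10, R11, R13, V1} → V_1 = -1.950
Node n2: branches {C1, R4, I1, R5, R7, I2, C2, C3, I3, R9, R12, I4} → V_2 = 1.373
Node n3: branches {R2, R8, C2, I3, R10, R11, I4} → V_3 = -2.500
Node n4: branches {C1, R1, R2, I1, R8} → V_4 = -15.84
Source currents: i(V1)=-2.610

1.373 V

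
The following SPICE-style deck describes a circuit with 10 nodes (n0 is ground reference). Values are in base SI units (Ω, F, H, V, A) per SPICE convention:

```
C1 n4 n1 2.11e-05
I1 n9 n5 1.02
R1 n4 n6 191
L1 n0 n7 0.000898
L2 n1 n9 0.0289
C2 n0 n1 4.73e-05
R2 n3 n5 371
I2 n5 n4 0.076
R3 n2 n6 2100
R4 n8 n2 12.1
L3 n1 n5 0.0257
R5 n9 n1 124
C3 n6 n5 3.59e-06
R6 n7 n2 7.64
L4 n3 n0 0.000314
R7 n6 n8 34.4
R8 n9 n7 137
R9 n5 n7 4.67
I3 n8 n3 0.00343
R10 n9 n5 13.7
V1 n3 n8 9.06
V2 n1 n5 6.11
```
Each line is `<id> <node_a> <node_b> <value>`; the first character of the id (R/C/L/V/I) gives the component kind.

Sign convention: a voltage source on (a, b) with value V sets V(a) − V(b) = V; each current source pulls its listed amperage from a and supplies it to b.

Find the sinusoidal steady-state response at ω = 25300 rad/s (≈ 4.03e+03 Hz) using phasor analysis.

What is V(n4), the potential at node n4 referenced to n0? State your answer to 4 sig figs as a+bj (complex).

Apply KCL at each of the 9 non-ground nodes and solve the resulting linear system.
Node n1: branches {C1, L2, C2, L3, R5, V2} → V_1 = -0.1594+0.06214j
Node n2: branches {R3, R4, R6} → V_2 = -7.329-0.1938j
Node n3: branches {R2, L4, I3, V1} → V_3 = 0.8553+0.9010j
Node n4: branches {C1, R1, I2} → V_4 = -0.1554-0.02161j
Node n5: branches {I1, R2, I2, L3, C3, R9, R10, V2} → V_5 = -6.269+0.06214j
Node n6: branches {R1, R3, C3, R7} → V_6 = -6.132+0.3874j
Node n7: branches {L1, R6, R8, R9} → V_7 = -6.781-0.8872j
Node n8: branches {R4, R7, I3, V1} → V_8 = -8.205+0.9010j
Node n9: branches {I1, L2, R5, R8, R10} → V_9 = -17.29-0.2815j
Source currents: i(V1)=-0.1292+0.1054j, i(V2)=-0.01956+0.2230j

-0.1554-0.02161j V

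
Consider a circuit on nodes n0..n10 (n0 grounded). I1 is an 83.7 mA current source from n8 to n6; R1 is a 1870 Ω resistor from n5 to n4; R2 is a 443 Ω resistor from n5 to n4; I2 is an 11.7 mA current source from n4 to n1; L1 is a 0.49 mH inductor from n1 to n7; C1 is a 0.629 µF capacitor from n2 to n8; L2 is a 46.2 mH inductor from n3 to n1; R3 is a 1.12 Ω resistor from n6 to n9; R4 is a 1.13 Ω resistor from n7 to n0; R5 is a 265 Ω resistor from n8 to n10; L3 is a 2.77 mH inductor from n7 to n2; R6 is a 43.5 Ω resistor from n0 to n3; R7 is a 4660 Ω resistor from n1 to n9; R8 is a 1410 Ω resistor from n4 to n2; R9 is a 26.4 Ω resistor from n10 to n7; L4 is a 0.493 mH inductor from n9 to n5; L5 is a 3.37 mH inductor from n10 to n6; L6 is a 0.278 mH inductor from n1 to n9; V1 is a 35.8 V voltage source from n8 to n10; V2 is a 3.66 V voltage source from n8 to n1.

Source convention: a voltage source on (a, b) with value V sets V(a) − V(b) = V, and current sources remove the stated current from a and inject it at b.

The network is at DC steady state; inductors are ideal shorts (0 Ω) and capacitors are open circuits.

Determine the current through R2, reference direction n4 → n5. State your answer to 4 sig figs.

-0.007543 A

Apply KCL at each of the 10 non-ground nodes and solve the resulting linear system.
Node n1: branches {I2, L1, L2, R7, L6, V2} → V_1 = 0.000
Node n2: branches {C1, L3, R8} → V_2 = 0.000
Node n3: branches {L2, R6} → V_3 = 0.000
Node n4: branches {R1, R2, I2, R8} → V_4 = -3.342
Node n5: branches {R1, R2, L4} → V_5 = 0.000
Node n6: branches {I1, R3, L5} → V_6 = -32.14
Node n7: branches {L1, R4, L3, R9} → V_7 = 0.000
Node n8: branches {I1, C1, R5, V1, V2} → V_8 = 3.660
Node n9: branches {R3, R7, L4, L6} → V_9 = 0.000
Node n10: branches {R5, R9, L5, V1} → V_10 = -32.14
Source currents: i(L1)=1.220, i(L2)=0.000, i(L3)=0.002370, i(L4)=0.009330, i(L5)=-28.78, i(L6)=28.71, i(V1)=-30.13, i(V2)=29.91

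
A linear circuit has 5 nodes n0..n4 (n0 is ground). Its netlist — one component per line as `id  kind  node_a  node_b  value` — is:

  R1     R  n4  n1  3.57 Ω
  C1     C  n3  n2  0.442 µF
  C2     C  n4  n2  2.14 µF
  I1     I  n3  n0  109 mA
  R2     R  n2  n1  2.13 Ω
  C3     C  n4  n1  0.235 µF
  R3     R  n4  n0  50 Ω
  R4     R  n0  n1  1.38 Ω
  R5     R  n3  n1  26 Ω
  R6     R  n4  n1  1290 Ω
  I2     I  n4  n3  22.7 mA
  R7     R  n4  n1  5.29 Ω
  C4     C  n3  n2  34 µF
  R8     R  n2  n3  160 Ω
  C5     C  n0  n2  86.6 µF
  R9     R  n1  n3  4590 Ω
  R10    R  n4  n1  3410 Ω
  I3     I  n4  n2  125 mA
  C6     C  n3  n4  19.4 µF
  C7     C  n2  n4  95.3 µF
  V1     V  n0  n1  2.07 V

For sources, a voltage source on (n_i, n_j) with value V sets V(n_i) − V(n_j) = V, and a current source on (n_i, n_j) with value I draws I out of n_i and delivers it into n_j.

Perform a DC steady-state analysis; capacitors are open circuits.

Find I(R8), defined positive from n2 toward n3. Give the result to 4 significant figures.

0.01329 A

MNA unknowns: 4 node voltages V₁..V_4 plus 1 source current (V1)
R1: Y=0.2801 on G[4,1]
C1: Y=0.000 on G[3,2]
C2: Y=0.000 on G[4,2]
I1: z[3]−=0.109, z[0]+=0.109
R2: Y=0.4695 on G[2,1]
C3: Y=0.000 on G[4,1]
R3: Y=0.02000 on G[4,0]
R4: Y=0.7246 on G[0,1]
R5: Y=0.03846 on G[3,1]
R6: Y=0.0007752 on G[4,1]
I2: z[4]−=0.0227, z[3]+=0.0227
R7: Y=0.1890 on G[4,1]
C4: Y=0.000 on G[3,2]
R8: Y=0.006250 on G[2,3]
C5: Y=0.000 on G[0,2]
R9: Y=0.0002179 on G[1,3]
R10: Y=0.0002933 on G[4,1]
I3: z[4]−=0.125, z[2]+=0.125
C6: Y=0.000 on G[3,4]
C7: Y=0.000 on G[2,4]
V1: row V0−V1=2.07, i_V1 at 0,1
solve → V1=-2.070, V2=-1.832, V3=-3.958, V4=-2.287
aux → i_V1=-1.437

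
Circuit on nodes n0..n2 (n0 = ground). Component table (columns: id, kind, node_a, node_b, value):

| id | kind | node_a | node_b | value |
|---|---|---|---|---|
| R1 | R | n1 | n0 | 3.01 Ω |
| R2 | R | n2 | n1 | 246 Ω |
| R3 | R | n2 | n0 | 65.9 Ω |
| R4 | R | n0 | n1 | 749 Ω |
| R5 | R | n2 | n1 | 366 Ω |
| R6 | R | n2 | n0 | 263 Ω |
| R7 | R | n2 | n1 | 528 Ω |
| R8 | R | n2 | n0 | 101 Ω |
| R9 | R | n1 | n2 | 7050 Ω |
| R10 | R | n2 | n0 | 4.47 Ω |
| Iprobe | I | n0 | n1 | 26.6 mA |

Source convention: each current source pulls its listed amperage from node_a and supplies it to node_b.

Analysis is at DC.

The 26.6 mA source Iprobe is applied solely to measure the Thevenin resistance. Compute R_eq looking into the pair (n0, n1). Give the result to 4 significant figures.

R_eq = 2.923 Ω

Element admittances at DC:
  Y(R1) = 0.3322 S between n1,n0
  Y(R2) = 0.004065 S between n2,n1
  Y(R3) = 0.01517 S between n2,n0
  Y(R4) = 0.001335 S between n0,n1
  Y(R5) = 0.002732 S between n2,n1
  Y(R6) = 0.003802 S between n2,n0
  Y(R7) = 0.001894 S between n2,n1
  Y(R8) = 0.009901 S between n2,n0
  Y(R9) = 0.0001418 S between n1,n2
  Y(R10) = 0.2237 S between n2,n0
  Iprobe: injects 0.0266 A into n1 (from n0)
Assemble and solve the 2×2 MNA system:
  V(n1)=0.07776  V(n2)=0.002627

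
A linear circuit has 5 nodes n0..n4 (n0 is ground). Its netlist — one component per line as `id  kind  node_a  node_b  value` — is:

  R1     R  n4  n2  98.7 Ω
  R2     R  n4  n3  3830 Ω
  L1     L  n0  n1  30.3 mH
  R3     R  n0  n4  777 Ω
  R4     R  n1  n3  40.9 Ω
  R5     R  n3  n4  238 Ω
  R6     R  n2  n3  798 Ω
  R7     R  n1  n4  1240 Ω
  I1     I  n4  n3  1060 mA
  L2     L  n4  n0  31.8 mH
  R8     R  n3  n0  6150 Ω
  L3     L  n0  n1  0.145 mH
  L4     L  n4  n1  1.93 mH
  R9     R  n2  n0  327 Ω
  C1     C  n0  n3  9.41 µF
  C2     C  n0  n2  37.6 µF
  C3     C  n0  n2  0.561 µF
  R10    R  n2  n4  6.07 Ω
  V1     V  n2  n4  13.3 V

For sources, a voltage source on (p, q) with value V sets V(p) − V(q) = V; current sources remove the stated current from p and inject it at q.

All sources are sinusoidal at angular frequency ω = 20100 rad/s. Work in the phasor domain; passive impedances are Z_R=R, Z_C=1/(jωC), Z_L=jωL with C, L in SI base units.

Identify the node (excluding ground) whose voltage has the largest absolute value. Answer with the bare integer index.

4

Element admittances at ω=20100 rad/s:
  Y(R1) = 0.01013+0.000j S between n4,n2
  Y(R2) = 0.0002611+0.000j S between n4,n3
  Y(L1) = 0.000-0.001642j S between n0,n1
  Y(R3) = 0.001287+0.000j S between n0,n4
  Y(R4) = 0.02445+0.000j S between n1,n3
  Y(R5) = 0.004202+0.000j S between n3,n4
  Y(R6) = 0.001253+0.000j S between n2,n3
  Y(R7) = 0.0008065+0.000j S between n1,n4
  I1: injects 1.06 A into n3 (from n4)
  Y(L2) = 0.000-0.001565j S between n4,n0
  Y(R8) = 0.0001626+0.000j S between n3,n0
  Y(L3) = 0.000-0.3431j S between n0,n1
  Y(L4) = 0.000-0.02578j S between n4,n1
  Y(R9) = 0.003058+0.000j S between n2,n0
  Y(C1) = 0.000+0.1891j S between n0,n3
  Y(C2) = 0.000+0.7558j S between n0,n2
  Y(C3) = 0.000+0.01128j S between n0,n2
  Y(R10) = 0.1647+0.000j S between n2,n4
  V1: constraint V(n2)−V(n4) = 13.3
Assemble and solve the 5×5 MNA system:
  V(n1)=-0.6204+0.1598j  V(n2)=-0.5279+1.296j  V(n3)=0.8703-5.055j  V(n4)=-13.83+1.296j
  i(V1)=-1.329+0.3930j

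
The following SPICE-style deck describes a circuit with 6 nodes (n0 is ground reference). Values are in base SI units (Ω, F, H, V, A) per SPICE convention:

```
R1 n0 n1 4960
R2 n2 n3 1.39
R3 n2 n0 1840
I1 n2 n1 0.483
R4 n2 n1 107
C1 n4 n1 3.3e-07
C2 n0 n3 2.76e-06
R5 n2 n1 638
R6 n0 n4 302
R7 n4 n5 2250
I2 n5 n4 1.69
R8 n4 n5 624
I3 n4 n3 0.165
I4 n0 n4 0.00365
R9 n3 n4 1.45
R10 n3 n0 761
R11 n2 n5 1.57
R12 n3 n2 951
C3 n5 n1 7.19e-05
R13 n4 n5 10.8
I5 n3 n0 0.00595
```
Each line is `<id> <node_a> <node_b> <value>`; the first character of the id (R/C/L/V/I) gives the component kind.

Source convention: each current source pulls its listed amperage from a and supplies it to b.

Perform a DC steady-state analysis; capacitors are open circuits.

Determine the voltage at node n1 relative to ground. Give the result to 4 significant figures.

39.09 V

Element admittances at DC:
  Y(R1) = 0.0002016 S between n0,n1
  Y(R2) = 0.7194 S between n2,n3
  Y(R3) = 0.0005435 S between n2,n0
  I1: injects 0.483 A into n1 (from n2)
  Y(R4) = 0.009346 S between n2,n1
  Y(C1) = 0.000 S between n4,n1
  Y(C2) = 0.000 S between n0,n3
  Y(R5) = 0.001567 S between n2,n1
  Y(R6) = 0.003311 S between n0,n4
  Y(R7) = 0.0004444 S between n4,n5
  I2: injects 1.69 A into n4 (from n5)
  Y(R8) = 0.001603 S between n4,n5
  I3: injects 0.165 A into n3 (from n4)
  I4: injects 0.00365 A into n4 (from n0)
  Y(R9) = 0.6897 S between n3,n4
  Y(R10) = 0.001314 S between n3,n0
  Y(R11) = 0.6369 S between n2,n5
  Y(R12) = 0.001052 S between n3,n2
  Y(C3) = 0.000 S between n5,n1
  Y(R13) = 0.09259 S between n4,n5
  I5: injects 0.00595 A into n0 (from n3)
Assemble and solve the 5×5 MNA system:
  V(n1)=39.09  V(n2)=-4.451  V(n3)=-2.768  V(n4)=-1.245  V(n5)=-6.346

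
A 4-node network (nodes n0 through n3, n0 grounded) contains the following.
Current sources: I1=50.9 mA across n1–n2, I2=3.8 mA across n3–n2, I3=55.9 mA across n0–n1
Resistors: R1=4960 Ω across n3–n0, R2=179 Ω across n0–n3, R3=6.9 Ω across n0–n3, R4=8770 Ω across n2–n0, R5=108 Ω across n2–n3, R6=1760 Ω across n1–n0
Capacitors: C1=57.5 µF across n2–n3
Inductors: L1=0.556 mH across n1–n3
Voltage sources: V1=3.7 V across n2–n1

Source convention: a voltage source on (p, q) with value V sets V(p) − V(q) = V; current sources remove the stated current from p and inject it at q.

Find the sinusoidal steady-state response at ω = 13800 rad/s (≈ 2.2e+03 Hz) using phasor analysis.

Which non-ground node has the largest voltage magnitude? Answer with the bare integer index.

MNA unknowns: 3 node voltages V₁..V_3 plus 1 source current (V1)
I1: z[1]−=0.0509, z[2]+=0.0509
R1: Y=0.0002016+0.000j on G[3,0]
R2: Y=0.005587+0.000j on G[0,3]
I2: z[3]−=0.0038, z[2]+=0.0038
I3: z[0]−=0.0559, z[1]+=0.0559
R3: Y=0.1449+0.000j on G[0,3]
R4: Y=0.0001140+0.000j on G[2,0]
C1: Y=0.000+0.7935j on G[2,3]
R5: Y=0.009259+0.000j on G[2,3]
R6: Y=0.0005682+0.000j on G[1,0]
L1: Y=0.000-0.1303j on G[1,3]
V1: row V2−V1=3.7, i_V1 at 2,1
solve → V1=-4.039-0.1032j, V2=-0.3392-0.1032j, V3=0.3864+0.0004672j
aux → i_V1=-0.02081+0.5767j

1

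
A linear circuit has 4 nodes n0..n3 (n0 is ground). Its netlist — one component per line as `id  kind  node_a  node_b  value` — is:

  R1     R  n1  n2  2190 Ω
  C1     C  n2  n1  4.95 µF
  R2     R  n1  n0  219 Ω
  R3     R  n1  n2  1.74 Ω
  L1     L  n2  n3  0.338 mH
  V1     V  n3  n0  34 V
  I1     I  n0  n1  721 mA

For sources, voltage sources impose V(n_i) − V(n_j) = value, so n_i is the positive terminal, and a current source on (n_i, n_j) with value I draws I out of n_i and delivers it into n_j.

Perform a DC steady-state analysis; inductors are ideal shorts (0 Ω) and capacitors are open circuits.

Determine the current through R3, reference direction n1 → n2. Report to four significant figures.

Element admittances at DC:
  Y(R1) = 0.0004566 S between n1,n2
  Y(C1) = 0.000 S between n2,n1
  Y(R2) = 0.004566 S between n1,n0
  Y(R3) = 0.5747 S between n1,n2
  L1: short n2↔n3 (DC inductor)
  V1: constraint V(n3)−V(n0) = 34
  I1: injects 0.721 A into n1 (from n0)
Assemble and solve the 5×5 MNA system:
  V(n1)=34.98  V(n2)=34.00  V(n3)=34.00
  i(L1)=0.5613  i(V1)=0.5613

0.5608 A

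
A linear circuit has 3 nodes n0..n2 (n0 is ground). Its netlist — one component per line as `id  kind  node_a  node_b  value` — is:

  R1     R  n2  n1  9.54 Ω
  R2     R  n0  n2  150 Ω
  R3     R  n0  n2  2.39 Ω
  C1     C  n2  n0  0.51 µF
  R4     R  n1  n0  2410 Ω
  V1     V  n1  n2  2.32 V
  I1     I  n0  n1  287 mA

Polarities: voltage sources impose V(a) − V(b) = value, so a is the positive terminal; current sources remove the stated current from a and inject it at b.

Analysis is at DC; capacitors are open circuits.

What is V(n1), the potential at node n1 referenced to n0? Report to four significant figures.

2.992 V

Element admittances at DC:
  Y(R1) = 0.1048 S between n2,n1
  Y(R2) = 0.006667 S between n0,n2
  Y(R3) = 0.4184 S between n0,n2
  Y(C1) = 0.000 S between n2,n0
  Y(R4) = 0.0004149 S between n1,n0
  V1: constraint V(n1)−V(n2) = 2.32
  I1: injects 0.287 A into n1 (from n0)
Assemble and solve the 3×3 MNA system:
  V(n1)=2.992  V(n2)=0.6723
  i(V1)=0.04257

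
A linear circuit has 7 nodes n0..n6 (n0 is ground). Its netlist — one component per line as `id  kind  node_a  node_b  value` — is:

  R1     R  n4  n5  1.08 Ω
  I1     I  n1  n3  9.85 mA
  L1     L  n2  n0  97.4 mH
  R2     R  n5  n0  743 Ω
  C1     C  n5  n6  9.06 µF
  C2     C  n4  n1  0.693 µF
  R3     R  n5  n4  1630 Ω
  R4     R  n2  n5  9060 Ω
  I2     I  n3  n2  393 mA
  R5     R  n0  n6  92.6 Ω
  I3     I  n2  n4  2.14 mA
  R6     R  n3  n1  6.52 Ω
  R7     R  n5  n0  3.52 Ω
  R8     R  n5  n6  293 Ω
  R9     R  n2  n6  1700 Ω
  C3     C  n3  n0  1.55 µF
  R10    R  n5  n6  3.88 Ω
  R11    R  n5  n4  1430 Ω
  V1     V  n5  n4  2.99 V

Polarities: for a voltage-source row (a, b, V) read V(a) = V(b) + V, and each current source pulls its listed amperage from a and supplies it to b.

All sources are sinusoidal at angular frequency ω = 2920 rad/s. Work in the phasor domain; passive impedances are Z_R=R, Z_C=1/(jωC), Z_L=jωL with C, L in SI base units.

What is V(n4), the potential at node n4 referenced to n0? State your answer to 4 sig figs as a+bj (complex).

MNA unknowns: 6 node voltages V₁..V_6 plus 1 source current (V1)
R1: Y=0.9259+0.000j on G[4,5]
I1: z[1]−=0.00985, z[3]+=0.00985
L1: Y=0.000-0.003516j on G[2,0]
R2: Y=0.001346+0.000j on G[5,0]
C1: Y=0.000+0.02646j on G[5,6]
C2: Y=0.000+0.002024j on G[4,1]
R3: Y=0.0006135+0.000j on G[5,4]
R4: Y=0.0001104+0.000j on G[2,5]
I2: z[3]−=0.393, z[2]+=0.393
R5: Y=0.01080+0.000j on G[0,6]
I3: z[2]−=0.00214, z[4]+=0.00214
R6: Y=0.1534+0.000j on G[3,1]
R7: Y=0.2841+0.000j on G[5,0]
R8: Y=0.003413+0.000j on G[5,6]
R9: Y=0.0005882+0.000j on G[2,6]
C3: Y=0.000+0.004526j on G[3,0]
R10: Y=0.2577+0.000j on G[5,6]
R11: Y=0.0006993+0.000j on G[5,4]
V1: row V5−V4=2.99, i_V1 at 5,4
solve → V1=-0.5322+60.06j, V2=21.15+106.9j, V3=-1.257+60.10j, V4=-3.344+0.2626j, V5=-0.3536+0.2626j, V6=-0.2726+0.4745j
aux → i_V1=-2.654-0.005689j

-3.344+0.2626j V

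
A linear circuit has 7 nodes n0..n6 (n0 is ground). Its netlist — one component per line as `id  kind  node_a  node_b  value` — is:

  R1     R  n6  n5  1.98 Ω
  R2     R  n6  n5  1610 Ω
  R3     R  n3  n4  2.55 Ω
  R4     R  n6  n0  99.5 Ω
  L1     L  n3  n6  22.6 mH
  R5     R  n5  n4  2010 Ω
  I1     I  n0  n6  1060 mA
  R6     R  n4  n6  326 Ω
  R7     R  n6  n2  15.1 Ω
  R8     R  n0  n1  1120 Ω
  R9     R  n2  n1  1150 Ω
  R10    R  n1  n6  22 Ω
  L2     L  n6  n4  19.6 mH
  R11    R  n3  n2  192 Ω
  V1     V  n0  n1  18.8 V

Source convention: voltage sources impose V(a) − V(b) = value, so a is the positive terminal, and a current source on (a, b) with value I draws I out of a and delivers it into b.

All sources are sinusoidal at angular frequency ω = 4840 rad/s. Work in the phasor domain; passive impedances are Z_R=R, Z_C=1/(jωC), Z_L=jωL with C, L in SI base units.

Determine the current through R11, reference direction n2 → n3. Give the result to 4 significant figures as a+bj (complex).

-0.001260+0.0002877j A

MNA unknowns: 6 node voltages V₁..V_6 plus 1 source current (V1)
R1: Y=0.5051+0.000j on G[6,5]
R2: Y=0.0006211+0.000j on G[6,5]
R3: Y=0.3922+0.000j on G[3,4]
R4: Y=0.01005+0.000j on G[6,0]
L1: Y=0.000-0.009142j on G[3,6]
R5: Y=0.0004975+0.000j on G[5,4]
I1: z[0]−=1.06, z[6]+=1.06
R6: Y=0.003067+0.000j on G[4,6]
R7: Y=0.06623+0.000j on G[6,2]
R8: Y=0.0008929+0.000j on G[0,1]
R9: Y=0.0008696+0.000j on G[2,1]
R10: Y=0.04545+0.000j on G[1,6]
L2: Y=0.000-0.01054j on G[6,4]
R11: Y=0.005208+0.000j on G[3,2]
V1: row V0−V1=18.8, i_V1 at 0,1
solve → V1=-18.80+0.000j, V2=3.090-0.004222j, V3=3.332-0.05946j, V4=3.334-0.05957j, V5=3.359+7.528e-06j, V6=3.359+6.615e-05j
aux → i_V1=-1.043+6.648e-07j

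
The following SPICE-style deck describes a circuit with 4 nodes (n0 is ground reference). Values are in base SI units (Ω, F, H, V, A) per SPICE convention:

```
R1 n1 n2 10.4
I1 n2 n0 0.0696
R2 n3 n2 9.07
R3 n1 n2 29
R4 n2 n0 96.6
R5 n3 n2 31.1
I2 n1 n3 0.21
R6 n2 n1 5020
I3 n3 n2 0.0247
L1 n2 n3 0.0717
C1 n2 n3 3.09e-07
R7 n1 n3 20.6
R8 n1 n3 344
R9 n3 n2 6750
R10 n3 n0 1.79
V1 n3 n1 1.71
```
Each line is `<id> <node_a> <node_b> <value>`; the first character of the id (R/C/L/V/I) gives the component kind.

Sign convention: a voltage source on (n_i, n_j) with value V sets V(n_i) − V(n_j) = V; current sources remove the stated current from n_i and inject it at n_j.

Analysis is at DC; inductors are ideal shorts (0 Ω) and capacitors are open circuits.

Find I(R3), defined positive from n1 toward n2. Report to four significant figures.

MNA unknowns: 3 node voltages V₁..V_3 plus 2 source currents (L1, V1)
R1: Y=0.09615 on G[1,2]
I1: z[2]−=0.0696, z[0]+=0.0696
R2: Y=0.1103 on G[3,2]
R3: Y=0.03448 on G[1,2]
R4: Y=0.01035 on G[2,0]
R5: Y=0.03215 on G[3,2]
I2: z[1]−=0.21, z[3]+=0.21
R6: Y=0.0001992 on G[2,1]
I3: z[3]−=0.0247, z[2]+=0.0247
L1: row V2−V3=0, i_L1 at 2,3
C1: Y=0.000 on G[2,3]
R7: Y=0.04854 on G[1,3]
R8: Y=0.002907 on G[1,3]
R9: Y=0.0001481 on G[3,2]
R10: Y=0.5587 on G[3,0]
V1: row V3−V1=1.71, i_V1 at 3,1
solve → V1=-1.832, V2=-0.1223, V3=-0.1223
aux → i_L1=-0.2674, i_V1=-0.1017

-0.05897 A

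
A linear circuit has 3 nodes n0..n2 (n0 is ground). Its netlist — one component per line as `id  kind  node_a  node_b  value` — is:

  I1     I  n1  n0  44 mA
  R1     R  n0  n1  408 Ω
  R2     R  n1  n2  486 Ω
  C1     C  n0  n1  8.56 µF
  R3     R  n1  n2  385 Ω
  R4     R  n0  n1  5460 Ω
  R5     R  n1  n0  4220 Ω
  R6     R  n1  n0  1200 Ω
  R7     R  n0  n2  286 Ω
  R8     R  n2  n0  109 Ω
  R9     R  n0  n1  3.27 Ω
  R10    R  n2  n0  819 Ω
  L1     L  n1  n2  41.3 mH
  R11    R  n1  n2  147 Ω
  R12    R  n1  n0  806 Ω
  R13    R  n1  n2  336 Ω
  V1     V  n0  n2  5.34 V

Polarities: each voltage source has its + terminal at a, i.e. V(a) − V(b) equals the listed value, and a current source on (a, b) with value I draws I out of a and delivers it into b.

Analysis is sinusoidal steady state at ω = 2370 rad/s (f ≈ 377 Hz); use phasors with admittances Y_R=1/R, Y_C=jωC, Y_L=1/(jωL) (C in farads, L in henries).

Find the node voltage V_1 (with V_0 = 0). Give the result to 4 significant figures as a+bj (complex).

Apply KCL at each of the 2 non-ground nodes and solve the resulting linear system.
Node n1: branches {I1, R1, R2, C1, R3, R4, R5, R6, R9, L1, R11, R12, R13} → V_1 = -0.3668+0.1791j
Node n2: branches {R2, R3, R7, R8, R10, L1, R11, R13, V1} → V_2 = -5.340+0.000j
Source currents: i(V1)=-0.1478+0.04822j

-0.3668+0.1791j V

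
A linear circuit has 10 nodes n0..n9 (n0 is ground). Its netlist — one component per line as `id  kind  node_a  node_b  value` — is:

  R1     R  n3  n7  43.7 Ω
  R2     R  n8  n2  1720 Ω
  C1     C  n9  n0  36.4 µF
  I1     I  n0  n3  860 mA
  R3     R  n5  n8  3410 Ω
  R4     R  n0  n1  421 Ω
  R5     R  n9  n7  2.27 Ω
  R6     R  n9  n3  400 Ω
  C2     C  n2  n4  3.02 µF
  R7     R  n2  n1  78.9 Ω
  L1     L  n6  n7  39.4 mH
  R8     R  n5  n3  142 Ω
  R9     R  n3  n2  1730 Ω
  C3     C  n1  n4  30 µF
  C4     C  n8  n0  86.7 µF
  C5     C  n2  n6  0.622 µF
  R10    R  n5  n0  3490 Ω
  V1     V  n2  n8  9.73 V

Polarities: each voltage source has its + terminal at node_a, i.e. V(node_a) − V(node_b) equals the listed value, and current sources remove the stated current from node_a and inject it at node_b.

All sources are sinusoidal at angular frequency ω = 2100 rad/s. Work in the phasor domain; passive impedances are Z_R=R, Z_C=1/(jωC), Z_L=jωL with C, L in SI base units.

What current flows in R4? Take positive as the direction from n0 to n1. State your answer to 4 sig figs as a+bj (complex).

-0.01971-0.0009870j A

Apply KCL at each of the 9 non-ground nodes and solve the resulting linear system.
Node n1: branches {R4, R7, C3} → V_1 = 8.298+0.4155j
Node n2: branches {R2, C2, R7, R9, C5, V1} → V_2 = 9.616-0.1059j
Node n3: branches {R1, I1, R6, R8, R9} → V_3 = 34.37-10.14j
Node n4: branches {C2, C3} → V_4 = 8.419+0.3678j
Node n5: branches {R3, R8, R10} → V_5 = 31.75-9.370j
Node n6: branches {L1, C5} → V_6 = 1.013-11.84j
Node n7: branches {R1, R5, L1} → V_7 = 1.943-10.57j
Node n8: branches {R2, R3, C4, V1} → V_8 = -0.1139-0.1059j
Node n9: branches {C1, R5, R6} → V_9 = 0.2935-10.62j
Source currents: i(V1)=0.004272-0.01802j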